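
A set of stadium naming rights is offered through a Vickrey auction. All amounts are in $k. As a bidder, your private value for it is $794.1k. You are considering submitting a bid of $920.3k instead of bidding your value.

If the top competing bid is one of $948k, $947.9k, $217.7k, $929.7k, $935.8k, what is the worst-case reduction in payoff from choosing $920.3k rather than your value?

$0k

$948k: same outcome either way → loss $0k.
$947.9k: same outcome either way → loss $0k.
$217.7k: same outcome either way → loss $0k.
$929.7k: same outcome either way → loss $0k.
$935.8k: same outcome either way → loss $0k.
Maximum loss: $0k.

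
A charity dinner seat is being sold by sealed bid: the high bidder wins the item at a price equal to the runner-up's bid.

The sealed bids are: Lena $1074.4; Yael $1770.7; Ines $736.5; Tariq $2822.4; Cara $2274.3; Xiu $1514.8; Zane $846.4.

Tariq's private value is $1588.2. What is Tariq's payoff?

−$686.1

Highest bid: Tariq at $2822.4, so Tariq wins.
Second-highest bid: Cara at $2274.3 — that is the price the winner pays.
Tariq's payoff = value − price = $1588.2 − $2274.3 = −$686.1.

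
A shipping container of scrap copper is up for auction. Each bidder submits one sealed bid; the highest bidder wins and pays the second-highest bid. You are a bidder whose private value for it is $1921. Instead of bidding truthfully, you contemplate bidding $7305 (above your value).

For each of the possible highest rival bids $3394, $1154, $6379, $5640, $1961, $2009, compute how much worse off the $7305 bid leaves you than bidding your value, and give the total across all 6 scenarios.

$9778

The deviation costs you only when the competing bid falls strictly between $1921 and $7305; elsewhere both bids give the same outcome.
$3394: truthful payoff $0, deviation payoff −$1473 → loss $1473.
$1154: outcomes coincide → loss $0.
$6379: truthful payoff $0, deviation payoff −$4458 → loss $4458.
$5640: truthful payoff $0, deviation payoff −$3719 → loss $3719.
$1961: truthful payoff $0, deviation payoff −$40 → loss $40.
$2009: truthful payoff $0, deviation payoff −$88 → loss $88.
Total loss = $1473 + $4458 + $3719 + $40 + $88 = $9778.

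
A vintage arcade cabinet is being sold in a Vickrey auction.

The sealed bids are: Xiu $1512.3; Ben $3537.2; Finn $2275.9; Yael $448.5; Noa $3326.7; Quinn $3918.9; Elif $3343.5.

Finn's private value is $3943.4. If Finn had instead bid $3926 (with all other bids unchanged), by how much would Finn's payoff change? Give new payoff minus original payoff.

The highest bid among the other bidders is $3918.9; Finn's bid doesn't change that.
Original bid $2275.9: Finn is not highest (top rival bid is $3918.9); payoff $0.
Alternative bid $3926: Finn is highest, pays the top rival bid $3918.9; payoff $3943.4 − $3918.9 = $24.5.
Change in payoff = $24.5 − ($0) = $24.5.

$24.5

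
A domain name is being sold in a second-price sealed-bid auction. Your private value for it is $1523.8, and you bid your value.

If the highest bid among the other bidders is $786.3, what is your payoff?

$737.5

Your bid $1523.8 exceeds the highest competing bid $786.3, so you win.
In a second-price auction the winner pays the second-highest bid, $786.3.
Payoff = value − price = $1523.8 − $786.3 = $737.5.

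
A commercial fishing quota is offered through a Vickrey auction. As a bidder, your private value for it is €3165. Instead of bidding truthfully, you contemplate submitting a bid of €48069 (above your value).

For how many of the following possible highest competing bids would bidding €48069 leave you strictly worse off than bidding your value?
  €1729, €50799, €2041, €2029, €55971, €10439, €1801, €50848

The deviation hurts exactly when the highest competing bid lies strictly between €3165 and €48069 — overbidding then wins at a price above your value.
€1729: below both → same outcome either way.
€50799: above both → same outcome either way.
€2041: below both → same outcome either way.
€2029: below both → same outcome either way.
€55971: above both → same outcome either way.
€10439: inside the interval → strictly worse (loss €7274).
€1801: below both → same outcome either way.
€50848: above both → same outcome either way.
Count: 1.

1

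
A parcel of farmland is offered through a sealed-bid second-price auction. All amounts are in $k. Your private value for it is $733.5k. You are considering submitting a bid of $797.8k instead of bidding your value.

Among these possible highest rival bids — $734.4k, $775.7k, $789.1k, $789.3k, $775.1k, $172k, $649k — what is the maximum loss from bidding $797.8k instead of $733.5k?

$55.8k

$734.4k: truthful gives $0k, deviation gives −$0.9k → loss $0.9k.
$775.7k: truthful gives $0k, deviation gives −$42.2k → loss $42.2k.
$789.1k: truthful gives $0k, deviation gives −$55.6k → loss $55.6k.
$789.3k: truthful gives $0k, deviation gives −$55.8k → loss $55.8k.
$775.1k: truthful gives $0k, deviation gives −$41.6k → loss $41.6k.
$172k: same outcome either way → loss $0k.
$649k: same outcome either way → loss $0k.
Maximum loss: $55.8k.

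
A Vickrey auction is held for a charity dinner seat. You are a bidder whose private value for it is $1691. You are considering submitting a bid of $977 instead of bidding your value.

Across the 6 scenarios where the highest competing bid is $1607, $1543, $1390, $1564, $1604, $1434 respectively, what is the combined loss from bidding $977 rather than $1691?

The deviation costs you only when the competing bid falls strictly between $977 and $1691; elsewhere both bids give the same outcome.
$1607: truthful payoff $84, deviation payoff $0 → loss $84.
$1543: truthful payoff $148, deviation payoff $0 → loss $148.
$1390: truthful payoff $301, deviation payoff $0 → loss $301.
$1564: truthful payoff $127, deviation payoff $0 → loss $127.
$1604: truthful payoff $87, deviation payoff $0 → loss $87.
$1434: truthful payoff $257, deviation payoff $0 → loss $257.
Total loss = $84 + $148 + $301 + $127 + $87 + $257 = $1004.

$1004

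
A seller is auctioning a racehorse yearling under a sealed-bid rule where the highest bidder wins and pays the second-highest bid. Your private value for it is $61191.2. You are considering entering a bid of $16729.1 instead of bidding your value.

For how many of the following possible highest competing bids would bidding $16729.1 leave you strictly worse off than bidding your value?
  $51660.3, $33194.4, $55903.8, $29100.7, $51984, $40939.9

6

The deviation hurts exactly when the highest competing bid lies strictly between $16729.1 and $61191.2 — underbidding then forfeits a profitable win.
$51660.3: inside the interval → strictly worse (loss $9530.9).
$33194.4: inside the interval → strictly worse (loss $27996.8).
$55903.8: inside the interval → strictly worse (loss $5287.4).
$29100.7: inside the interval → strictly worse (loss $32090.5).
$51984: inside the interval → strictly worse (loss $9207.2).
$40939.9: inside the interval → strictly worse (loss $20251.3).
Count: 6.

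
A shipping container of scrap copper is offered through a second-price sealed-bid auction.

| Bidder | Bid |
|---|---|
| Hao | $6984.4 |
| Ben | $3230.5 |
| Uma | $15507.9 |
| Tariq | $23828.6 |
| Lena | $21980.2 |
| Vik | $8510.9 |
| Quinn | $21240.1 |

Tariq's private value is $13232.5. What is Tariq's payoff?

Highest bid: Tariq at $23828.6, so Tariq wins.
Second-highest bid: Lena at $21980.2 — that is the price the winner pays.
Tariq's payoff = value − price = $13232.5 − $21980.2 = −$8747.7.

−$8747.7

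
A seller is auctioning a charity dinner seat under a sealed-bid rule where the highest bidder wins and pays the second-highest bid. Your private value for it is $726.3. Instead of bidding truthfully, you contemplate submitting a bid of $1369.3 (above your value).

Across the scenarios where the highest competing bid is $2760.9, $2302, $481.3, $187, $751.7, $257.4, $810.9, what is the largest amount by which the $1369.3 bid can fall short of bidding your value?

$84.6

$2760.9: same outcome either way → loss $0.
$2302: same outcome either way → loss $0.
$481.3: same outcome either way → loss $0.
$187: same outcome either way → loss $0.
$751.7: truthful gives $0, deviation gives −$25.4 → loss $25.4.
$257.4: same outcome either way → loss $0.
$810.9: truthful gives $0, deviation gives −$84.6 → loss $84.6.
Maximum loss: $84.6.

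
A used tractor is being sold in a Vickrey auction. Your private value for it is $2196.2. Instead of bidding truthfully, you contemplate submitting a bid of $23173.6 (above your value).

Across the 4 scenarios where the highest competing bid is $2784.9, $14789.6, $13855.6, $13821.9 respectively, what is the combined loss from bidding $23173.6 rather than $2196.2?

$36467.2

The deviation costs you only when the competing bid falls strictly between $2196.2 and $23173.6; elsewhere both bids give the same outcome.
$2784.9: truthful payoff $0, deviation payoff −$588.7 → loss $588.7.
$14789.6: truthful payoff $0, deviation payoff −$12593.4 → loss $12593.4.
$13855.6: truthful payoff $0, deviation payoff −$11659.4 → loss $11659.4.
$13821.9: truthful payoff $0, deviation payoff −$11625.7 → loss $11625.7.
Total loss = $588.7 + $12593.4 + $11659.4 + $11625.7 = $36467.2.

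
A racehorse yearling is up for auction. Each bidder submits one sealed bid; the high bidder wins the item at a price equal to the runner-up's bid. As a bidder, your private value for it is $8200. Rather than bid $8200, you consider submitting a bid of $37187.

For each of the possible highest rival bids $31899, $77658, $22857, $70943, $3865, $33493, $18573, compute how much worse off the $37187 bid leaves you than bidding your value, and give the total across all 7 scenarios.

The deviation costs you only when the competing bid falls strictly between $8200 and $37187; elsewhere both bids give the same outcome.
$31899: truthful payoff $0, deviation payoff −$23699 → loss $23699.
$77658: outcomes coincide → loss $0.
$22857: truthful payoff $0, deviation payoff −$14657 → loss $14657.
$70943: outcomes coincide → loss $0.
$3865: outcomes coincide → loss $0.
$33493: truthful payoff $0, deviation payoff −$25293 → loss $25293.
$18573: truthful payoff $0, deviation payoff −$10373 → loss $10373.
Total loss = $23699 + $14657 + $25293 + $10373 = $74022.
Truthful bidding weakly dominates here: raising your bid can only win items priced above your value, and lowering it can only forfeit items priced below.

$74022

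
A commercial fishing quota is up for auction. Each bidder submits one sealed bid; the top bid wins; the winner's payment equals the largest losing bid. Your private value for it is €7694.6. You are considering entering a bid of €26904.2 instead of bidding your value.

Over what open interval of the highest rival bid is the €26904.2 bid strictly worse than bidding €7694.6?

If the competing bid is below €7694.6, both bids win at the same price — no difference.
If it is above €26904.2, both bids lose — no difference.
If it lies strictly between €7694.6 and €26904.2, bidding your value loses (payoff 0) while bidding €26904.2 wins at a price above your value (payoff negative).
So the deviation strictly hurts on the open interval (€7694.6, €26904.2).
Truthful bidding weakly dominates here: raising your bid can only win items priced above your value, and lowering it can only forfeit items priced below.

(€7694.6, €26904.2)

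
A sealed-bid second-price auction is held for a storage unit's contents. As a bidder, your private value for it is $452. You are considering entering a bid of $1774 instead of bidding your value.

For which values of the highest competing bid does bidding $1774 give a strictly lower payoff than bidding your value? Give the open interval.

If the competing bid is below $452, both bids win at the same price — no difference.
If it is above $1774, both bids lose — no difference.
If it lies strictly between $452 and $1774, bidding your value loses (payoff 0) while bidding $1774 wins at a price above your value (payoff negative).
So the deviation strictly hurts on the open interval ($452, $1774).

($452, $1774)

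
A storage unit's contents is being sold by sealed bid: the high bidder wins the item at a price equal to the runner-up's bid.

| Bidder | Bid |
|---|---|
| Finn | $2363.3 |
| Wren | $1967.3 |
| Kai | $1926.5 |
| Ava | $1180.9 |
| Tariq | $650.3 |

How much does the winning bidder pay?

$1967.3

Highest bid: Finn at $2363.3, so Finn wins.
Second-highest bid: Wren at $1967.3 — that is the price the winner pays.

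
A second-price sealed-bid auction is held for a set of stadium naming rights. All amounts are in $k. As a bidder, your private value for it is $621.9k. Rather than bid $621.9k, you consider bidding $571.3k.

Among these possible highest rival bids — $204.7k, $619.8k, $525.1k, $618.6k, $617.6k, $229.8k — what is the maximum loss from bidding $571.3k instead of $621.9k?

$4.3k

$204.7k: same outcome either way → loss $0k.
$619.8k: truthful gives $2.1k, deviation gives $0k → loss $2.1k.
$525.1k: same outcome either way → loss $0k.
$618.6k: truthful gives $3.3k, deviation gives $0k → loss $3.3k.
$617.6k: truthful gives $4.3k, deviation gives $0k → loss $4.3k.
$229.8k: same outcome either way → loss $0k.
Maximum loss: $4.3k.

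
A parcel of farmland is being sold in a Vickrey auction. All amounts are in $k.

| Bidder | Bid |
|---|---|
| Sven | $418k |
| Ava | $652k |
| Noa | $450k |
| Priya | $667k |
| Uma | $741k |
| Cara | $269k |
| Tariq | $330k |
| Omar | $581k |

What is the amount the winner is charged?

Highest bid: Uma at $741k, so Uma wins.
Second-highest bid: Priya at $667k — that is the price the winner pays.

$667k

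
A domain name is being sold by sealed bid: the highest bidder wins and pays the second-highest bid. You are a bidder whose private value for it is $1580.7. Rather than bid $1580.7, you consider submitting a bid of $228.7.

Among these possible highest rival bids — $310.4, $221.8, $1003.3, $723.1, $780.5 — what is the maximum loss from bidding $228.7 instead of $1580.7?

$310.4: truthful gives $1270.3, deviation gives $0 → loss $1270.3.
$221.8: same outcome either way → loss $0.
$1003.3: truthful gives $577.4, deviation gives $0 → loss $577.4.
$723.1: truthful gives $857.6, deviation gives $0 → loss $857.6.
$780.5: truthful gives $800.2, deviation gives $0 → loss $800.2.
Maximum loss: $1270.3.

$1270.3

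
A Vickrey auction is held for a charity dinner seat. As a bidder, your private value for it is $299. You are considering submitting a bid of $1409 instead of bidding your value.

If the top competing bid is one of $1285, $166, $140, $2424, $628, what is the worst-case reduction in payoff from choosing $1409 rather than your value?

$1285: truthful gives $0, deviation gives −$986 → loss $986.
$166: same outcome either way → loss $0.
$140: same outcome either way → loss $0.
$2424: same outcome either way → loss $0.
$628: truthful gives $0, deviation gives −$329 → loss $329.
Maximum loss: $986.

$986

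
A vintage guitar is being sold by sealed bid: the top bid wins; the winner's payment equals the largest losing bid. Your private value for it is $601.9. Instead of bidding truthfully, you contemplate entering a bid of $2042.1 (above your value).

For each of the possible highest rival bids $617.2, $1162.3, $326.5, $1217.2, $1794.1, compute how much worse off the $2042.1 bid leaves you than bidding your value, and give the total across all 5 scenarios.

$2383.2

The deviation costs you only when the competing bid falls strictly between $601.9 and $2042.1; elsewhere both bids give the same outcome.
$617.2: truthful payoff $0, deviation payoff −$15.3 → loss $15.3.
$1162.3: truthful payoff $0, deviation payoff −$560.4 → loss $560.4.
$326.5: outcomes coincide → loss $0.
$1217.2: truthful payoff $0, deviation payoff −$615.3 → loss $615.3.
$1794.1: truthful payoff $0, deviation payoff −$1192.2 → loss $1192.2.
Total loss = $15.3 + $560.4 + $615.3 + $1192.2 = $2383.2.
Truthful bidding weakly dominates here: raising your bid can only win items priced above your value, and lowering it can only forfeit items priced below.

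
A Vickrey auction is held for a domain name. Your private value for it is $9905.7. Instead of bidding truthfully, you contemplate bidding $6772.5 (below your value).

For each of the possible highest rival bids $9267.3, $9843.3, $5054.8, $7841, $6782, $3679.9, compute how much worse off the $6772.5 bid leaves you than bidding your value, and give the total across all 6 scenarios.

The deviation costs you only when the competing bid falls strictly between $6772.5 and $9905.7; elsewhere both bids give the same outcome.
$9267.3: truthful payoff $638.4, deviation payoff $0 → loss $638.4.
$9843.3: truthful payoff $62.4, deviation payoff $0 → loss $62.4.
$5054.8: outcomes coincide → loss $0.
$7841: truthful payoff $2064.7, deviation payoff $0 → loss $2064.7.
$6782: truthful payoff $3123.7, deviation payoff $0 → loss $3123.7.
$3679.9: outcomes coincide → loss $0.
Total loss = $638.4 + $62.4 + $2064.7 + $3123.7 = $5889.2.

$5889.2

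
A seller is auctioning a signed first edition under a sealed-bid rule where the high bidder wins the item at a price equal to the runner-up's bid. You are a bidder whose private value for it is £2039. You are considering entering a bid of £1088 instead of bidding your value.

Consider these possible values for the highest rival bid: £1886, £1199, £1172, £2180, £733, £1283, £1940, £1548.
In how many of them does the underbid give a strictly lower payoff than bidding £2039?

6

The deviation hurts exactly when the highest competing bid lies strictly between £1088 and £2039 — underbidding then forfeits a profitable win.
£1886: inside the interval → strictly worse (loss £153).
£1199: inside the interval → strictly worse (loss £840).
£1172: inside the interval → strictly worse (loss £867).
£2180: above both → same outcome either way.
£733: below both → same outcome either way.
£1283: inside the interval → strictly worse (loss £756).
£1940: inside the interval → strictly worse (loss £99).
£1548: inside the interval → strictly worse (loss £491).
Count: 6.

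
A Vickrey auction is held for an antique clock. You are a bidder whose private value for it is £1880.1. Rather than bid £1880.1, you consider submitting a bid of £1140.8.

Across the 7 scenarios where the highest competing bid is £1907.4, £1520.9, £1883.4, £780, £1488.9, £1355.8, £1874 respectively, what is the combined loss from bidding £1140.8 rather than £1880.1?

£1280.8

The deviation costs you only when the competing bid falls strictly between £1140.8 and £1880.1; elsewhere both bids give the same outcome.
£1907.4: outcomes coincide → loss £0.
£1520.9: truthful payoff £359.2, deviation payoff £0 → loss £359.2.
£1883.4: outcomes coincide → loss £0.
£780: outcomes coincide → loss £0.
£1488.9: truthful payoff £391.2, deviation payoff £0 → loss £391.2.
£1355.8: truthful payoff £524.3, deviation payoff £0 → loss £524.3.
£1874: truthful payoff £6.1, deviation payoff £0 → loss £6.1.
Total loss = £359.2 + £391.2 + £524.3 + £6.1 = £1280.8.
Truthful bidding weakly dominates here: raising your bid can only win items priced above your value, and lowering it can only forfeit items priced below.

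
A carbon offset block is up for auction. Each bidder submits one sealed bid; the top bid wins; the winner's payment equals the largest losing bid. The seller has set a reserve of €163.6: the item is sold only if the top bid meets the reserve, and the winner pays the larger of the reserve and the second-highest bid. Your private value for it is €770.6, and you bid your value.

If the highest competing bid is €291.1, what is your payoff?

Your bid €770.6 is the highest and exceeds the reserve.
Price = max(second-highest bid, reserve) = max(€291.1, €163.6) = €291.1.
Payoff = €770.6 − €291.1 = €479.5.

€479.5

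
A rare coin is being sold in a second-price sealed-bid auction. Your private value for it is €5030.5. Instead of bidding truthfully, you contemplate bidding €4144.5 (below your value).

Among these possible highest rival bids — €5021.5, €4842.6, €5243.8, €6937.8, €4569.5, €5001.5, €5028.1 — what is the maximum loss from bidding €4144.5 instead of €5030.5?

€5021.5: truthful gives €9, deviation gives €0 → loss €9.
€4842.6: truthful gives €187.9, deviation gives €0 → loss €187.9.
€5243.8: same outcome either way → loss €0.
€6937.8: same outcome either way → loss €0.
€4569.5: truthful gives €461, deviation gives €0 → loss €461.
€5001.5: truthful gives €29, deviation gives €0 → loss €29.
€5028.1: truthful gives €2.4, deviation gives €0 → loss €2.4.
Maximum loss: €461.

€461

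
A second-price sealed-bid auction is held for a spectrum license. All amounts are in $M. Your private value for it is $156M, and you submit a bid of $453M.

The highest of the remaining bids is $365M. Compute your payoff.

Your bid $453M exceeds the highest competing bid $365M, so you win.
In a second-price auction the winner pays the second-highest bid, $365M.
Payoff = value − price = $156M − $365M = −$209M.

−$209M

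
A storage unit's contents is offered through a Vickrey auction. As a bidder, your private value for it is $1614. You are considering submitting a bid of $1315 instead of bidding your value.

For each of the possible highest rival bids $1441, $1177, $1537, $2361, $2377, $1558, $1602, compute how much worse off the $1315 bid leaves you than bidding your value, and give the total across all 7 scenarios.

$318

The deviation costs you only when the competing bid falls strictly between $1315 and $1614; elsewhere both bids give the same outcome.
$1441: truthful payoff $173, deviation payoff $0 → loss $173.
$1177: outcomes coincide → loss $0.
$1537: truthful payoff $77, deviation payoff $0 → loss $77.
$2361: outcomes coincide → loss $0.
$2377: outcomes coincide → loss $0.
$1558: truthful payoff $56, deviation payoff $0 → loss $56.
$1602: truthful payoff $12, deviation payoff $0 → loss $12.
Total loss = $173 + $77 + $56 + $12 = $318.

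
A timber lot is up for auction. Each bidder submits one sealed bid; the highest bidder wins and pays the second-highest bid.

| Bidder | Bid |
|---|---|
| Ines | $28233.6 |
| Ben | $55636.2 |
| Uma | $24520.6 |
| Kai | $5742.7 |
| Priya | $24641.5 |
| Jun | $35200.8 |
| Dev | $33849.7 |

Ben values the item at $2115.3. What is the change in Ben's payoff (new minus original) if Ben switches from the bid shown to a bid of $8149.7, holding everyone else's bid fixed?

$33085.5

The highest bid among the other bidders is $35200.8; Ben's bid doesn't change that.
Original bid $55636.2: Ben is highest, pays the top rival bid $35200.8; payoff $2115.3 − $35200.8 = −$33085.5.
Alternative bid $8149.7: Ben is not highest (top rival bid is $35200.8); payoff $0.
Change in payoff = $0 − (−$33085.5) = $33085.5.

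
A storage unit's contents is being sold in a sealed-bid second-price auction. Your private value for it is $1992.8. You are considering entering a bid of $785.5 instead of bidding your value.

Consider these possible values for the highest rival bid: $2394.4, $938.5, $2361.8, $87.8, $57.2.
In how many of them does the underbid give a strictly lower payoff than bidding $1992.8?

1

The deviation hurts exactly when the highest competing bid lies strictly between $785.5 and $1992.8 — underbidding then forfeits a profitable win.
$2394.4: above both → same outcome either way.
$938.5: inside the interval → strictly worse (loss $1054.3).
$2361.8: above both → same outcome either way.
$87.8: below both → same outcome either way.
$57.2: below both → same outcome either way.
Count: 1.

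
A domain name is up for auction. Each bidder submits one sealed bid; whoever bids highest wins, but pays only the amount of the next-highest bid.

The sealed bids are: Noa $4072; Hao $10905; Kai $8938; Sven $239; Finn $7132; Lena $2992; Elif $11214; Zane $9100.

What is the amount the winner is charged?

$10905

Highest bid: Elif at $11214, so Elif wins.
Second-highest bid: Hao at $10905 — that is the price the winner pays.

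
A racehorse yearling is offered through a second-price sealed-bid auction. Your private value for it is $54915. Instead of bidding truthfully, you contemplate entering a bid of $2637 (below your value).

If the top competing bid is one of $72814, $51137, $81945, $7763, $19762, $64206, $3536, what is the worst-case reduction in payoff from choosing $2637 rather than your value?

$51379

$72814: same outcome either way → loss $0.
$51137: truthful gives $3778, deviation gives $0 → loss $3778.
$81945: same outcome either way → loss $0.
$7763: truthful gives $47152, deviation gives $0 → loss $47152.
$19762: truthful gives $35153, deviation gives $0 → loss $35153.
$64206: same outcome either way → loss $0.
$3536: truthful gives $51379, deviation gives $0 → loss $51379.
Maximum loss: $51379.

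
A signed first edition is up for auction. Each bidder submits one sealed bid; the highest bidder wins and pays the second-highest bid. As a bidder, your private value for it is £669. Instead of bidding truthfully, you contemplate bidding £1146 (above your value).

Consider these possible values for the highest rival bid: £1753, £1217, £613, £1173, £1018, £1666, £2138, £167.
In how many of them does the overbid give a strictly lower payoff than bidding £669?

The deviation hurts exactly when the highest competing bid lies strictly between £669 and £1146 — overbidding then wins at a price above your value.
£1753: above both → same outcome either way.
£1217: above both → same outcome either way.
£613: below both → same outcome either way.
£1173: above both → same outcome either way.
£1018: inside the interval → strictly worse (loss £349).
£1666: above both → same outcome either way.
£2138: above both → same outcome either way.
£167: below both → same outcome either way.
Count: 1.

1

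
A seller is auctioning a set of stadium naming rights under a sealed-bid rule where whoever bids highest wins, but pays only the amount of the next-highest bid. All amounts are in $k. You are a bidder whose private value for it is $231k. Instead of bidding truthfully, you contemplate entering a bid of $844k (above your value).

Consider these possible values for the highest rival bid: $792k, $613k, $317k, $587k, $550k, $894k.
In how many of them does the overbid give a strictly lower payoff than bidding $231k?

5

The deviation hurts exactly when the highest competing bid lies strictly between $231k and $844k — overbidding then wins at a price above your value.
$792k: inside the interval → strictly worse (loss $561k).
$613k: inside the interval → strictly worse (loss $382k).
$317k: inside the interval → strictly worse (loss $86k).
$587k: inside the interval → strictly worse (loss $356k).
$550k: inside the interval → strictly worse (loss $319k).
$894k: above both → same outcome either way.
Count: 5.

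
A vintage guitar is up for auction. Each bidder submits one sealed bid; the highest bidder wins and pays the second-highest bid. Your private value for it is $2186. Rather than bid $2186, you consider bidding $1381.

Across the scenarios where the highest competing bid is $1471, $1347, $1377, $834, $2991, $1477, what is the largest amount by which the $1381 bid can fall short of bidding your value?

$1471: truthful gives $715, deviation gives $0 → loss $715.
$1347: same outcome either way → loss $0.
$1377: same outcome either way → loss $0.
$834: same outcome either way → loss $0.
$2991: same outcome either way → loss $0.
$1477: truthful gives $709, deviation gives $0 → loss $709.
Maximum loss: $715.

$715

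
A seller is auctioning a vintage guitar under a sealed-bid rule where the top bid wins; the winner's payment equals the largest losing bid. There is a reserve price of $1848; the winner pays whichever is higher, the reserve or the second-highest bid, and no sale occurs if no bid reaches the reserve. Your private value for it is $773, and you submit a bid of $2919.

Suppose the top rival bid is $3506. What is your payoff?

$0

Your bid $2919 is below the highest competing bid $3506, so you lose. Payoff $0.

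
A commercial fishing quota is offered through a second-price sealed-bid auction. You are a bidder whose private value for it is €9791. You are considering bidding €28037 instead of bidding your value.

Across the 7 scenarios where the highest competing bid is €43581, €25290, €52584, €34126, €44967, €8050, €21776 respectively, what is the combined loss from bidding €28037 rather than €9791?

€27484

The deviation costs you only when the competing bid falls strictly between €9791 and €28037; elsewhere both bids give the same outcome.
€43581: outcomes coincide → loss €0.
€25290: truthful payoff €0, deviation payoff −€15499 → loss €15499.
€52584: outcomes coincide → loss €0.
€34126: outcomes coincide → loss €0.
€44967: outcomes coincide → loss €0.
€8050: outcomes coincide → loss €0.
€21776: truthful payoff €0, deviation payoff −€11985 → loss €11985.
Total loss = €15499 + €11985 = €27484.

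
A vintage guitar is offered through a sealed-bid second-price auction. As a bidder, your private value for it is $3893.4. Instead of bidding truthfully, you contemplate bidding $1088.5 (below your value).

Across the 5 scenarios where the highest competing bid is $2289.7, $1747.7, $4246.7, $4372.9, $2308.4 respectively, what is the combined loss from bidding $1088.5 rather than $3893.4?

$5334.4

The deviation costs you only when the competing bid falls strictly between $1088.5 and $3893.4; elsewhere both bids give the same outcome.
$2289.7: truthful payoff $1603.7, deviation payoff $0 → loss $1603.7.
$1747.7: truthful payoff $2145.7, deviation payoff $0 → loss $2145.7.
$4246.7: outcomes coincide → loss $0.
$4372.9: outcomes coincide → loss $0.
$2308.4: truthful payoff $1585, deviation payoff $0 → loss $1585.
Total loss = $1603.7 + $2145.7 + $1585 = $5334.4.
Truthful bidding weakly dominates here: raising your bid can only win items priced above your value, and lowering it can only forfeit items priced below.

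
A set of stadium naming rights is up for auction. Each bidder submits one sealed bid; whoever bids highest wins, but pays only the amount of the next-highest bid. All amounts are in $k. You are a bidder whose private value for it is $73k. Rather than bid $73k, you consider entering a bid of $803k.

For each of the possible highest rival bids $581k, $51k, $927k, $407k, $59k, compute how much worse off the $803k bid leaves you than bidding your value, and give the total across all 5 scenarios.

$842k

The deviation costs you only when the competing bid falls strictly between $73k and $803k; elsewhere both bids give the same outcome.
$581k: truthful payoff $0k, deviation payoff −$508k → loss $508k.
$51k: outcomes coincide → loss $0k.
$927k: outcomes coincide → loss $0k.
$407k: truthful payoff $0k, deviation payoff −$334k → loss $334k.
$59k: outcomes coincide → loss $0k.
Total loss = $508k + $334k = $842k.
Because the price is fixed by the runner-up's bid, deviating from your value can only change a good outcome into a bad one — never the reverse.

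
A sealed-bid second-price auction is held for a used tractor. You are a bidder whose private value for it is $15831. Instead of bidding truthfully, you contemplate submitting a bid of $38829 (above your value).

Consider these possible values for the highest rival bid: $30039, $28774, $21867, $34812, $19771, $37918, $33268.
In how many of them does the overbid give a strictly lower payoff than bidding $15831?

7

The deviation hurts exactly when the highest competing bid lies strictly between $15831 and $38829 — overbidding then wins at a price above your value.
$30039: inside the interval → strictly worse (loss $14208).
$28774: inside the interval → strictly worse (loss $12943).
$21867: inside the interval → strictly worse (loss $6036).
$34812: inside the interval → strictly worse (loss $18981).
$19771: inside the interval → strictly worse (loss $3940).
$37918: inside the interval → strictly worse (loss $22087).
$33268: inside the interval → strictly worse (loss $17437).
Count: 7.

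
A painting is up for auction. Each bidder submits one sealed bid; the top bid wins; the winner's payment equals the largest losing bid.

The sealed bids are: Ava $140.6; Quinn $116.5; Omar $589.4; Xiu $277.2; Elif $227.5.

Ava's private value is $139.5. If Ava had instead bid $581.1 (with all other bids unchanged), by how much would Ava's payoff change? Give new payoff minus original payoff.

The highest bid among the other bidders is $589.4; Ava's bid doesn't change that.
Original bid $140.6: Ava is not highest (top rival bid is $589.4); payoff $0.
Alternative bid $581.1: Ava is not highest (top rival bid is $589.4); payoff $0.
Change in payoff = $0 − ($0) = $0.

$0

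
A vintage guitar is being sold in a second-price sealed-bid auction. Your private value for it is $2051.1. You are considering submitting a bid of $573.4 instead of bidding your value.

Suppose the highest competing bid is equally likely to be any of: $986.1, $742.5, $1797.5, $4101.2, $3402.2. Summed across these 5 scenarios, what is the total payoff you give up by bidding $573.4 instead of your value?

The deviation costs you only when the competing bid falls strictly between $573.4 and $2051.1; elsewhere both bids give the same outcome.
$986.1: truthful payoff $1065, deviation payoff $0 → loss $1065.
$742.5: truthful payoff $1308.6, deviation payoff $0 → loss $1308.6.
$1797.5: truthful payoff $253.6, deviation payoff $0 → loss $253.6.
$4101.2: outcomes coincide → loss $0.
$3402.2: outcomes coincide → loss $0.
Total loss = $1065 + $1308.6 + $253.6 = $2627.2.

$2627.2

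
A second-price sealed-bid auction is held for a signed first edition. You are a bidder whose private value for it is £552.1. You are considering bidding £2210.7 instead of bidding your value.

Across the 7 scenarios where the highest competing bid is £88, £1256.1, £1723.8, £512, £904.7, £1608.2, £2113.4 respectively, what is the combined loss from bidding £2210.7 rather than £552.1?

£4845.7

The deviation costs you only when the competing bid falls strictly between £552.1 and £2210.7; elsewhere both bids give the same outcome.
£88: outcomes coincide → loss £0.
£1256.1: truthful payoff £0, deviation payoff −£704 → loss £704.
£1723.8: truthful payoff £0, deviation payoff −£1171.7 → loss £1171.7.
£512: outcomes coincide → loss £0.
£904.7: truthful payoff £0, deviation payoff −£352.6 → loss £352.6.
£1608.2: truthful payoff £0, deviation payoff −£1056.1 → loss £1056.1.
£2113.4: truthful payoff £0, deviation payoff −£1561.3 → loss £1561.3.
Total loss = £704 + £1171.7 + £352.6 + £1056.1 + £1561.3 = £4845.7.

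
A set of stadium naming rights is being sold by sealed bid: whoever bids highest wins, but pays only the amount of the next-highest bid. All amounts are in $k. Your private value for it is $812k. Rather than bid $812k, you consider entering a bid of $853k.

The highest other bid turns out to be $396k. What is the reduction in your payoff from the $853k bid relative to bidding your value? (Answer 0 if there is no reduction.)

Bidding your value $812k: you win (since $812k > $396k) and pay $396k. Payoff $416k.
Bidding $853k: you win and pay $396k. Payoff $812k − $396k = $416k.
Difference = $416k − $416k = $0k; both bids lead to the same outcome because the competing bid is below both your value and your alternative bid.

$0k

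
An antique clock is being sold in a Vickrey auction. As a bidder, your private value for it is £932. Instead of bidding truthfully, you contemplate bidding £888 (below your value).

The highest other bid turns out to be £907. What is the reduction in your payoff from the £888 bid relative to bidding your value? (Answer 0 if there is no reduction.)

£25

Bidding your value £932: you win (since £932 > £907) and pay £907. Payoff £25.
Bidding £888: you lose. Payoff £0.
The competing bid £907 lies between your shaded bid and your value, so underbidding forfeits an item you could have won at a profitable price.
Loss from deviating = £25 − (£0) = £25.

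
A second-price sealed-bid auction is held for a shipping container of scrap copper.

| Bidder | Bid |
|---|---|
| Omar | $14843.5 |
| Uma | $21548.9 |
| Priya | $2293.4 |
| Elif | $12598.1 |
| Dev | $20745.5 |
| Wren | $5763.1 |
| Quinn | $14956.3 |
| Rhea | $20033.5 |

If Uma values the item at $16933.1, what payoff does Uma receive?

−$3812.4

Highest bid: Uma at $21548.9, so Uma wins.
Second-highest bid: Dev at $20745.5 — that is the price the winner pays.
Uma's payoff = value − price = $16933.1 − $20745.5 = −$3812.4.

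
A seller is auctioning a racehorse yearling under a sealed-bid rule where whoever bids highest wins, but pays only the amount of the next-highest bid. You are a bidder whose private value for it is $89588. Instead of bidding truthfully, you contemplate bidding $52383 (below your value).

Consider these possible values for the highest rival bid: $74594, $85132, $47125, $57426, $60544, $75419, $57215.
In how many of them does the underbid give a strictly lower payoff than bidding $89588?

The deviation hurts exactly when the highest competing bid lies strictly between $52383 and $89588 — underbidding then forfeits a profitable win.
$74594: inside the interval → strictly worse (loss $14994).
$85132: inside the interval → strictly worse (loss $4456).
$47125: below both → same outcome either way.
$57426: inside the interval → strictly worse (loss $32162).
$60544: inside the interval → strictly worse (loss $29044).
$75419: inside the interval → strictly worse (loss $14169).
$57215: inside the interval → strictly worse (loss $32373).
Count: 6.

6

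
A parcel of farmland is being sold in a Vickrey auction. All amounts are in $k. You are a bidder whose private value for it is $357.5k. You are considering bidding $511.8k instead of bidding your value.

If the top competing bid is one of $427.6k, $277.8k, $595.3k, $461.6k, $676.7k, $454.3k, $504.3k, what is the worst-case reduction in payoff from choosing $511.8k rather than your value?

$146.8k

$427.6k: truthful gives $0k, deviation gives −$70.1k → loss $70.1k.
$277.8k: same outcome either way → loss $0k.
$595.3k: same outcome either way → loss $0k.
$461.6k: truthful gives $0k, deviation gives −$104.1k → loss $104.1k.
$676.7k: same outcome either way → loss $0k.
$454.3k: truthful gives $0k, deviation gives −$96.8k → loss $96.8k.
$504.3k: truthful gives $0k, deviation gives −$146.8k → loss $146.8k.
Maximum loss: $146.8k.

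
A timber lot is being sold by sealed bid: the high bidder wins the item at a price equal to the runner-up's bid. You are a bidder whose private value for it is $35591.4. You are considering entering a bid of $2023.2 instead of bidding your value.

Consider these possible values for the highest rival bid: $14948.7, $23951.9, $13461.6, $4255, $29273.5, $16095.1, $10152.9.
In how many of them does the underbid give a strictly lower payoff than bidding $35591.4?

The deviation hurts exactly when the highest competing bid lies strictly between $2023.2 and $35591.4 — underbidding then forfeits a profitable win.
$14948.7: inside the interval → strictly worse (loss $20642.7).
$23951.9: inside the interval → strictly worse (loss $11639.5).
$13461.6: inside the interval → strictly worse (loss $22129.8).
$4255: inside the interval → strictly worse (loss $31336.4).
$29273.5: inside the interval → strictly worse (loss $6317.9).
$16095.1: inside the interval → strictly worse (loss $19496.3).
$10152.9: inside the interval → strictly worse (loss $25438.5).
Count: 7.

7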